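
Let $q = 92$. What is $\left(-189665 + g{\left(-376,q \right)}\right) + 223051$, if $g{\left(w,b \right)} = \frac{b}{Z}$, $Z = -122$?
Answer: $\frac{2036500}{61} \approx 33385.0$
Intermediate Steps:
$g{\left(w,b \right)} = - \frac{b}{122}$ ($g{\left(w,b \right)} = \frac{b}{-122} = b \left(- \frac{1}{122}\right) = - \frac{b}{122}$)
$\left(-189665 + g{\left(-376,q \right)}\right) + 223051 = \left(-189665 - \frac{46}{61}\right) + 223051 = - \frac{11569611}{61} + 223051 = \frac{2036500}{61}$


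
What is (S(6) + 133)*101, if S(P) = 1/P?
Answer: 80699/6 ≈ 13450.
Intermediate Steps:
(S(6) + 133)*101 = (1/6 + 133)*101 = (⅙ + 133)*101 = (799/6)*101 = 80699/6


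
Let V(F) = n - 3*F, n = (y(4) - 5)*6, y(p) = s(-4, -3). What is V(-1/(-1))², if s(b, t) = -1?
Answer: 1521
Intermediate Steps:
y(p) = -1
n = -36 (n = (-1 - 5)*6 = -6*6 = -36)
V(F) = -36 - 3*F
V(-1/(-1))² = (-36 - (-3)/(-1))² = (-36 - (-3)*(-1))² = (-36 - 3*1)² = (-36 - 3)² = (-39)² = 1521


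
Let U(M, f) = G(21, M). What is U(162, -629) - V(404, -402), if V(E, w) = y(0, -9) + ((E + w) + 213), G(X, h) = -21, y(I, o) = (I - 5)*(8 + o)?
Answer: -241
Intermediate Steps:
y(I, o) = (-5 + I)*(8 + o)
U(M, f) = -21
V(E, w) = 218 + E + w (V(E, w) = (-40 - 5*(-9) + 8*0 + 0*(-9)) + ((E + w) + 213) = (-40 + 45 + 0 + 0) + (213 + E + w) = 5 + (213 + E + w) = 218 + E + w)
U(162, -629) - V(404, -402) = -21 - (218 + 404 - 402) = -21 - 1*220 = -21 - 220 = -241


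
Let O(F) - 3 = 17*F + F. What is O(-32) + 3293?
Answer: 2720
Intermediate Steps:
O(F) = 3 + 18*F (O(F) = 3 + (17*F + F) = 3 + 18*F)
O(-32) + 3293 = (3 + 18*(-32)) + 3293 = (3 - 576) + 3293 = -573 + 3293 = 2720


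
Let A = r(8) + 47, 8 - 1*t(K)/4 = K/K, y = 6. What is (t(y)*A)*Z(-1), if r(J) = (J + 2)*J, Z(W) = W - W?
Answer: 0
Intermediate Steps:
Z(W) = 0
r(J) = J*(2 + J) (r(J) = (2 + J)*J = J*(2 + J))
t(K) = 28 (t(K) = 32 - 4*K/K = 32 - 4*1 = 32 - 4 = 28)
A = 127 (A = 8*(2 + 8) + 47 = 8*10 + 47 = 80 + 47 = 127)
(t(y)*A)*Z(-1) = (28*127)*0 = 3556*0 = 0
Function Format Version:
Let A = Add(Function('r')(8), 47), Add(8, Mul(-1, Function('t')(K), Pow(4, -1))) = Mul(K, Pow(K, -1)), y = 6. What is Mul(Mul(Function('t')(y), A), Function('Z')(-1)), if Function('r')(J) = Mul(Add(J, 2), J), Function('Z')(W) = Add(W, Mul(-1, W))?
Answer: 0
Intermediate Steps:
Function('Z')(W) = 0
Function('r')(J) = Mul(J, Add(2, J)) (Function('r')(J) = Mul(Add(2, J), J) = Mul(J, Add(2, J)))
Function('t')(K) = 28 (Function('t')(K) = Add(32, Mul(-4, Mul(K, Pow(K, -1)))) = Add(32, Mul(-4, 1)) = Add(32, -4) = 28)
A = 127 (A = Add(Mul(8, Add(2, 8)), 47) = Add(Mul(8, 10), 47) = Add(80, 47) = 127)
Mul(Mul(Function('t')(y), A), Function('Z')(-1)) = Mul(Mul(28, 127), 0) = Mul(3556, 0) = 0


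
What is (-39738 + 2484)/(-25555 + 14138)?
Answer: 5322/1631 ≈ 3.2630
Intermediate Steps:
(-39738 + 2484)/(-25555 + 14138) = -37254/(-11417) = -37254*(-1/11417) = 5322/1631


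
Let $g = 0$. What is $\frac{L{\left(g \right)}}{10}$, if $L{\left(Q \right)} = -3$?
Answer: $- \frac{3}{10} \approx -0.3$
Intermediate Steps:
$\frac{L{\left(g \right)}}{10} = - \frac{3}{10}$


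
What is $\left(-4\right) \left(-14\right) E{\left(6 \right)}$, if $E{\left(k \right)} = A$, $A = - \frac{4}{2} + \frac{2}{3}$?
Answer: $- \frac{224}{3} \approx -74.667$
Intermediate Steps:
$A = - \frac{4}{3}$ ($A = \left(-4\right) \frac{1}{2} + 2 \cdot \frac{1}{3} = -2 + \frac{2}{3} = - \frac{4}{3} \approx -1.3333$)
$E{\left(k \right)} = - \frac{4}{3}$
$\left(-4\right) \left(-14\right) E{\left(6 \right)} = \left(-4\right) \left(-14\right) \left(- \frac{4}{3}\right) = 56 \left(- \frac{4}{3}\right) = - \frac{224}{3}$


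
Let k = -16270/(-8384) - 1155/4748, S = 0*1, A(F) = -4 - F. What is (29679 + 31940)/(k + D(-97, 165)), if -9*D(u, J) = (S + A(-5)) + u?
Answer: 919830685728/184566343 ≈ 4983.7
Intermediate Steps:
S = 0
k = 8445805/4975904 (k = -16270*(-1/8384) - 1155*1/4748 = 8135/4192 - 1155/4748 = 8445805/4975904 ≈ 1.6973)
D(u, J) = -1/9 - u/9 (D(u, J) = -((0 + (-4 - 1*(-5))) + u)/9 = -((0 + (-4 + 5)) + u)/9 = -((0 + 1) + u)/9 = -(1 + u)/9 = -1/9 - u/9)
(29679 + 31940)/(k + D(-97, 165)) = (29679 + 31940)/(8445805/4975904 + (-1/9 - 1/9*(-97))) = 61619/(8445805/4975904 + (-1/9 + 97/9)) = 61619/(8445805/4975904 + 32/3) = 61619/(184566343/14927712) = 61619*(14927712/184566343) = 919830685728/184566343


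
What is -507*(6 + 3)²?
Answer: -41067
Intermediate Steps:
-507*(6 + 3)² = -507*9² = -507*81 = -41067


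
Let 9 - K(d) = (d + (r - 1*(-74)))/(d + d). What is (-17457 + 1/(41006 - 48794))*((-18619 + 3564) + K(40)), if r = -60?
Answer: 81826898403439/311520 ≈ 2.6267e+8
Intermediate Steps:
K(d) = 9 - (14 + d)/(2*d) (K(d) = 9 - (d + (-60 - 1*(-74)))/(d + d) = 9 - (d + (-60 + 74))/(2*d) = 9 - (d + 14)*1/(2*d) = 9 - (14 + d)*1/(2*d) = 9 - (14 + d)/(2*d))
(-17457 + 1/(41006 - 48794))*((-18619 + 3564) + K(40)) = (-17457 + 1/(41006 - 48794))*((-18619 + 3564) + (17/2 - 7/40)) = (-17457 + 1/(-7788))*(-15055 + (17/2 - 7*1/40)) = (-17457 - 1/7788)*(-15055 + (17/2 - 7/40)) = -135955117*(-15055 + 333/40)/7788 = -135955117/7788*(-601867/40) = 81826898403439/311520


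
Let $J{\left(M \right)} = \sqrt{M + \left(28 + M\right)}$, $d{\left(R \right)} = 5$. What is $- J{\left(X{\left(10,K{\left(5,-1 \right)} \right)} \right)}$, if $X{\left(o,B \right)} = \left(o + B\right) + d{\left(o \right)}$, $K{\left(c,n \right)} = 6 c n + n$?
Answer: $- 2 i \approx - 2.0 i$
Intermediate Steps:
$K{\left(c,n \right)} = n + 6 c n$ ($K{\left(c,n \right)} = 6 c n + n = n + 6 c n$)
$X{\left(o,B \right)} = 5 + B + o$ ($X{\left(o,B \right)} = \left(o + B\right) + 5 = \left(B + o\right) + 5 = 5 + B + o$)
$J{\left(M \right)} = \sqrt{28 + 2 M}$
$- J{\left(X{\left(10,K{\left(5,-1 \right)} \right)} \right)} = - \sqrt{28 + 2 \left(5 - \left(1 + 6 \cdot 5\right) + 10\right)} = - \sqrt{28 + 2 \left(5 - \left(1 + 30\right) + 10\right)} = - \sqrt{28 + 2 \left(5 - 31 + 10\right)} = - \sqrt{28 + 2 \left(-16\right)} = - \sqrt{28 - 32} = - \sqrt{-4} = - 2 i$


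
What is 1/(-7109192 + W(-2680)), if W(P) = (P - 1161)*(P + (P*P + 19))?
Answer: -1/27584486691 ≈ -3.6252e-11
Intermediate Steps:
W(P) = (-1161 + P)*(19 + P + P²) (W(P) = (-1161 + P)*(P + (P² + 19)) = (-1161 + P)*(P + (19 + P²)) = (-1161 + P)*(19 + P + P²))
1/(-7109192 + W(-2680)) = 1/(-7109192 + (-22059 + (-2680)³ - 1160*(-2680)² - 1142*(-2680))) = 1/(-7109192 + (-22059 - 19248832000 - 1160*7182400 + 3060560)) = 1/(-7109192 + (-22059 - 19248832000 - 8331584000 + 3060560)) = 1/(-7109192 - 27577377499) = 1/(-27584486691) = -1/27584486691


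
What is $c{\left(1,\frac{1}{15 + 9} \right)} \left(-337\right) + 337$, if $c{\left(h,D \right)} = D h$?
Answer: $\frac{7751}{24} \approx 322.96$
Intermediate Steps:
$c{\left(1,\frac{1}{15 + 9} \right)} \left(-337\right) + 337 = \frac{1}{15 + 9} \cdot 1 \left(-337\right) + 337 = \frac{1}{24} \cdot 1 \left(-337\right) + 337 = \frac{1}{24} \left(-337\right) + 337 = - \frac{337}{24} + 337 = \frac{7751}{24}$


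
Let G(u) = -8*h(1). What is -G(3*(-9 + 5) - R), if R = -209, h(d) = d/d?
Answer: 8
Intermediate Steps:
h(d) = 1
G(u) = -8 (G(u) = -8*1 = -8)
-G(3*(-9 + 5) - R) = -1*(-8) = 8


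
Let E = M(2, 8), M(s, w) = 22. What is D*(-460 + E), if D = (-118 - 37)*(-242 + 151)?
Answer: -6177990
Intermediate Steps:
E = 22
D = 14105 (D = -155*(-91) = 14105)
D*(-460 + E) = 14105*(-460 + 22) = 14105*(-438) = -6177990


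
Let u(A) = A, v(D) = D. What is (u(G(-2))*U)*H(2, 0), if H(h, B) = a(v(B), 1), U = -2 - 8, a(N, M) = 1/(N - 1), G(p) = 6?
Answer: 60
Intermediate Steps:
a(N, M) = 1/(-1 + N)
U = -10
H(h, B) = 1/(-1 + B)
(u(G(-2))*U)*H(2, 0) = (6*(-10))/(-1 + 0) = -60/(-1) = -60*(-1) = 60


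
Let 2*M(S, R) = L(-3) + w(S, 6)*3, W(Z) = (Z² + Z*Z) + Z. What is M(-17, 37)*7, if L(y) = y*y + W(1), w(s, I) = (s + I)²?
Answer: 2625/2 ≈ 1312.5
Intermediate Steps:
W(Z) = Z + 2*Z² (W(Z) = (Z² + Z²) + Z = 2*Z² + Z = Z + 2*Z²)
w(s, I) = (I + s)²
L(y) = 3 + y² (L(y) = y*y + 1*(1 + 2*1) = y² + 1*(1 + 2) = y² + 1*3 = y² + 3 = 3 + y²)
M(S, R) = 6 + 3*(6 + S)²/2 (M(S, R) = ((3 + (-3)²) + (6 + S)²*3)/2 = ((3 + 9) + 3*(6 + S)²)/2 = (12 + 3*(6 + S)²)/2 = 6 + 3*(6 + S)²/2)
M(-17, 37)*7 = (6 + 3*(6 - 17)²/2)*7 = (6 + (3/2)*(-11)²)*7 = (6 + (3/2)*121)*7 = (6 + 363/2)*7 = (375/2)*7 = 2625/2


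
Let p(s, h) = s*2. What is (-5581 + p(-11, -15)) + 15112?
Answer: 9509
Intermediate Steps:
p(s, h) = 2*s
(-5581 + p(-11, -15)) + 15112 = (-5581 + 2*(-11)) + 15112 = (-5581 - 22) + 15112 = -5603 + 15112 = 9509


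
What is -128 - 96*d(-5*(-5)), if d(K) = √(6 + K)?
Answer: -128 - 96*√31 ≈ -662.51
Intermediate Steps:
-128 - 96*d(-5*(-5)) = -128 - 96*√(6 - 5*(-5)) = -128 - 96*√(6 + 25) = -128 - 96*√31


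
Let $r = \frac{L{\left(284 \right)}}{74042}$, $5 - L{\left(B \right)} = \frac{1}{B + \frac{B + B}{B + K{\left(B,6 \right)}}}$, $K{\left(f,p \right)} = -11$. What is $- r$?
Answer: $- \frac{390227}{5782680200} \approx -6.7482 \cdot 10^{-5}$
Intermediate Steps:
$L{\left(B \right)} = 5 - \frac{1}{B + \frac{2 B}{-11 + B}}$ ($L{\left(B \right)} = 5 - \frac{1}{B + \frac{B + B}{B - 11}} = 5 - \frac{1}{B + \frac{2 B}{-11 + B}}$)
$r = \frac{390227}{5782680200}$ ($r = \frac{\frac{1}{284} \frac{1}{-9 + 284} \left(11 - 13064 + 5 \cdot 284^{2}\right)}{74042} = \frac{11 - 13064 + 5 \cdot 80656}{284 \cdot 275} \cdot \frac{1}{74042} = \frac{1}{284} \cdot \frac{1}{275} \left(11 - 13064 + 403280\right) \frac{1}{74042} = \frac{1}{284} \cdot \frac{1}{275} \cdot 390227 \cdot \frac{1}{74042} = \frac{390227}{78100} \cdot \frac{1}{74042} = \frac{390227}{5782680200} \approx 6.7482 \cdot 10^{-5}$)
$- r = \left(-1\right) \frac{390227}{5782680200} = - \frac{390227}{5782680200}$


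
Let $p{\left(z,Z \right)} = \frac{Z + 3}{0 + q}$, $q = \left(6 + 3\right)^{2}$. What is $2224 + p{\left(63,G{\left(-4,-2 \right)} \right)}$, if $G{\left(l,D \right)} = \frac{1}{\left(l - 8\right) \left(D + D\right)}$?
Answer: $\frac{8647057}{3888} \approx 2224.0$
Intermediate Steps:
$q = 81$ ($q = 9^{2} = 81$)
$G{\left(l,D \right)} = \frac{1}{2 D \left(-8 + l\right)}$ ($G{\left(l,D \right)} = \frac{1}{\left(-8 + l\right) 2 D} = \frac{1}{2 D \left(-8 + l\right)}$)
$p{\left(z,Z \right)} = \frac{1}{27} + \frac{Z}{81}$ ($p{\left(z,Z \right)} = \frac{Z + 3}{0 + 81} = \frac{3 + Z}{81} = \left(3 + Z\right) \frac{1}{81} = \frac{1}{27} + \frac{Z}{81}$)
$2224 + p{\left(63,G{\left(-4,-2 \right)} \right)} = 2224 + \left(\frac{1}{27} + \frac{\frac{1}{2} \frac{1}{-2} \frac{1}{-8 - 4}}{81}\right) = 2224 + \left(\frac{1}{27} + \frac{\frac{1}{2} \left(- \frac{1}{2}\right) \frac{1}{-12}}{81}\right) = 2224 + \left(\frac{1}{27} + \frac{\frac{1}{2} \left(- \frac{1}{2}\right) \left(- \frac{1}{12}\right)}{81}\right) = 2224 + \left(\frac{1}{27} + \frac{1}{81} \cdot \frac{1}{48}\right) = 2224 + \left(\frac{1}{27} + \frac{1}{3888}\right) = 2224 + \frac{145}{3888} = \frac{8647057}{3888}$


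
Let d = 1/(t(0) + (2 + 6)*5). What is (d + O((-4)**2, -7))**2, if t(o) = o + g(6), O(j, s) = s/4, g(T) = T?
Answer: 25281/8464 ≈ 2.9869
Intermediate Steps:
O(j, s) = s/4 (O(j, s) = s*(1/4) = s/4)
t(o) = 6 + o (t(o) = o + 6 = 6 + o)
d = 1/46 (d = 1/((6 + 0) + (2 + 6)*5) = 1/(6 + 8*5) = 1/(6 + 40) = 1/46 ≈ 0.021739)
(d + O((-4)**2, -7))**2 = (1/46 + (1/4)*(-7))**2 = (1/46 - 7/4)**2 = (-159/92)**2 = 25281/8464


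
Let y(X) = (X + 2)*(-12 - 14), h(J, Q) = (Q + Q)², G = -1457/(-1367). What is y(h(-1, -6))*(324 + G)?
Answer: -1686809540/1367 ≈ -1.2340e+6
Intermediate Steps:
G = 1457/1367 (G = -1457*(-1/1367) = 1457/1367 ≈ 1.0658)
h(J, Q) = 4*Q² (h(J, Q) = (2*Q)² = 4*Q²)
y(X) = -52 - 26*X (y(X) = (2 + X)*(-26) = -52 - 26*X)
y(h(-1, -6))*(324 + G) = (-52 - 104*(-6)²)*(324 + 1457/1367) = (-52 - 104*36)*(444365/1367) = (-52 - 26*144)*(444365/1367) = (-52 - 3744)*(444365/1367) = -3796*444365/1367 = -1686809540/1367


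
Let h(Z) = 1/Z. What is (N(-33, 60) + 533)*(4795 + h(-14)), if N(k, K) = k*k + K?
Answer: 56455489/7 ≈ 8.0651e+6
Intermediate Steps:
N(k, K) = K + k**2 (N(k, K) = k**2 + K = K + k**2)
(N(-33, 60) + 533)*(4795 + h(-14)) = ((60 + (-33)**2) + 533)*(4795 + 1/(-14)) = ((60 + 1089) + 533)*(4795 - 1/14) = (1149 + 533)*(67129/14) = 1682*(67129/14) = 56455489/7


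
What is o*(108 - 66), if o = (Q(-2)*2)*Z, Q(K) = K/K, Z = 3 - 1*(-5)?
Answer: 672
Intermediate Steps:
Z = 8 (Z = 3 + 5 = 8)
Q(K) = 1
o = 16 (o = (1*2)*8 = 2*8 = 16)
o*(108 - 66) = 16*(108 - 66) = 16*42 = 672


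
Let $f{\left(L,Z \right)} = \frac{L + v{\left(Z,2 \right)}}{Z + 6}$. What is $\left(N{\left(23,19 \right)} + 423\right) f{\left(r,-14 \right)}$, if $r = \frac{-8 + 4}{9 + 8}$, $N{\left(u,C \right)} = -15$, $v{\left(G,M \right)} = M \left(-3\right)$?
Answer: $318$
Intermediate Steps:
$v{\left(G,M \right)} = - 3 M$
$r = - \frac{4}{17} \approx -0.23529$
$f{\left(L,Z \right)} = \frac{-6 + L}{6 + Z}$ ($f{\left(L,Z \right)} = \frac{L - 6}{Z + 6} = \frac{L - 6}{6 + Z} = \frac{-6 + L}{6 + Z}$)
$\left(N{\left(23,19 \right)} + 423\right) f{\left(r,-14 \right)} = \left(-15 + 423\right) \frac{-6 - \frac{4}{17}}{6 - 14} = 408 \frac{1}{-8} \left(- \frac{106}{17}\right) = 408 \left(\left(- \frac{1}{8}\right) \left(- \frac{106}{17}\right)\right) = 408 \cdot \frac{53}{68} = 318$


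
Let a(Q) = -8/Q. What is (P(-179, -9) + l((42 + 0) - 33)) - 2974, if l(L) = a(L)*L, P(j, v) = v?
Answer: -2991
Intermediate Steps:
l(L) = -8 (l(L) = (-8/L)*L = -8)
(P(-179, -9) + l((42 + 0) - 33)) - 2974 = (-9 - 8) - 2974 = -17 - 2974 = -2991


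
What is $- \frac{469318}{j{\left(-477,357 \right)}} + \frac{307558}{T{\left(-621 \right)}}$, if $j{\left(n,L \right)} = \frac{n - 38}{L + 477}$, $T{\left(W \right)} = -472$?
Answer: $\frac{92293849847}{121540} \approx 7.5937 \cdot 10^{5}$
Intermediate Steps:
$j{\left(n,L \right)} = \frac{-38 + n}{477 + L}$
$- \frac{469318}{j{\left(-477,357 \right)}} + \frac{307558}{T{\left(-621 \right)}} = - \frac{469318}{\frac{1}{477 + 357} \left(-38 - 477\right)} + \frac{307558}{-472} = - \frac{469318}{\frac{1}{834} \left(-515\right)} + 307558 \left(- \frac{1}{472}\right) = - \frac{469318}{\frac{1}{834} \left(-515\right)} - \frac{153779}{236} = - \frac{469318}{- \frac{515}{834}} - \frac{153779}{236} = \left(-469318\right) \left(- \frac{834}{515}\right) - \frac{153779}{236} = \frac{391411212}{515} - \frac{153779}{236} = \frac{92293849847}{121540}$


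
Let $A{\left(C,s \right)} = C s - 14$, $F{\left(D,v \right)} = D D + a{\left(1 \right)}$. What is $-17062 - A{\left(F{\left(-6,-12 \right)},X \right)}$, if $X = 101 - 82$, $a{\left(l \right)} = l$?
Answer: $-17751$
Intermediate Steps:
$X = 19$ ($X = 101 - 82 = 19$)
$F{\left(D,v \right)} = 1 + D^{2}$ ($F{\left(D,v \right)} = D D + 1 = D^{2} + 1 = 1 + D^{2}$)
$A{\left(C,s \right)} = -14 + C s$
$-17062 - A{\left(F{\left(-6,-12 \right)},X \right)} = -17062 - \left(-14 + \left(1 + \left(-6\right)^{2}\right) 19\right) = -17062 - \left(-14 + \left(1 + 36\right) 19\right) = -17062 - \left(-14 + 37 \cdot 19\right) = -17062 - \left(-14 + 703\right) = -17062 - 689 = -17751$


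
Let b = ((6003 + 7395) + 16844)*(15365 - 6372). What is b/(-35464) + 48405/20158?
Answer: -1370145040357/178720828 ≈ -7666.4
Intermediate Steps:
b = 271966306 (b = (13398 + 16844)*8993 = 30242*8993 = 271966306)
b/(-35464) + 48405/20158 = 271966306/(-35464) + 48405/20158 = 271966306*(-1/35464) + 48405*(1/20158) = -135983153/17732 + 48405/20158 = -1370145040357/178720828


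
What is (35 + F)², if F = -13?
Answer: 484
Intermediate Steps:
(35 + F)² = (35 - 13)² = 22² = 484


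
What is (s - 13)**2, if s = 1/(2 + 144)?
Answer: 3598609/21316 ≈ 168.82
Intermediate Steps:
s = 1/146 ≈ 0.0068493
(s - 13)**2 = (1/146 - 13)**2 = (-1897/146)**2 = 3598609/21316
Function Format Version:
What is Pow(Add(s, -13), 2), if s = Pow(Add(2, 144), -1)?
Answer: Rational(3598609, 21316) ≈ 168.82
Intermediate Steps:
s = Rational(1, 146) (s = Pow(146, -1) = Rational(1, 146) ≈ 0.0068493)
Pow(Add(s, -13), 2) = Pow(Add(Rational(1, 146), -13), 2) = Pow(Rational(-1897, 146), 2) = Rational(3598609, 21316)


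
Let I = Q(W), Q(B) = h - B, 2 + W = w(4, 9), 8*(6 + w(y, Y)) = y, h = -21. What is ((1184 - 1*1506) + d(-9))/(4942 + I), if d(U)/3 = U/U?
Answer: -638/9857 ≈ -0.064726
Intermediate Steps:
w(y, Y) = -6 + y/8
W = -15/2 (W = -2 + (-6 + (⅛)*4) = -2 + (-6 + ½) = -2 - 11/2 = -15/2 ≈ -7.5000)
Q(B) = -21 - B
I = -27/2 (I = -21 - 1*(-15/2) = -21 + 15/2 = -27/2 ≈ -13.500)
d(U) = 3 (d(U) = 3*(U/U) = 3*1 = 3)
((1184 - 1*1506) + d(-9))/(4942 + I) = ((1184 - 1*1506) + 3)/(4942 - 27/2) = ((1184 - 1506) + 3)/(9857/2) = (-322 + 3)*(2/9857) = -319*2/9857 = -638/9857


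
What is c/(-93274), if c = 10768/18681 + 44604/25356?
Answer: -92190061/3681800218122 ≈ -2.5039e-5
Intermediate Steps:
c = 92190061/39472953 (c = 10768*(1/18681) + 44604*(1/25356) = 10768/18681 + 3717/2113 = 92190061/39472953 ≈ 2.3355)
c/(-93274) = (92190061/39472953)/(-93274) = (92190061/39472953)*(-1/93274) = -92190061/3681800218122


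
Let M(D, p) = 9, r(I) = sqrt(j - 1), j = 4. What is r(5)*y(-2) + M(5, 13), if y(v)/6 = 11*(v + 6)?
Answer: 9 + 264*sqrt(3) ≈ 466.26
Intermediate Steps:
r(I) = sqrt(3) (r(I) = sqrt(4 - 1) = sqrt(3))
y(v) = 396 + 66*v (y(v) = 6*(11*(v + 6)) = 6*(11*(6 + v)) = 6*(66 + 11*v) = 396 + 66*v)
r(5)*y(-2) + M(5, 13) = sqrt(3)*(396 + 66*(-2)) + 9 = sqrt(3)*(396 - 132) + 9 = sqrt(3)*264 + 9 = 264*sqrt(3) + 9 = 9 + 264*sqrt(3)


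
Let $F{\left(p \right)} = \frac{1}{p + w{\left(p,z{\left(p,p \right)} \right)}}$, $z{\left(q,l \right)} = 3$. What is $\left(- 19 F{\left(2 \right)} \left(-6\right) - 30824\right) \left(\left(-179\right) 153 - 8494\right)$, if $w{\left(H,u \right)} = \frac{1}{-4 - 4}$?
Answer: $\frac{5519071896}{5} \approx 1.1038 \cdot 10^{9}$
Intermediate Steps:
$w{\left(H,u \right)} = - \frac{1}{8}$ ($w{\left(H,u \right)} = \frac{1}{-8} = - \frac{1}{8}$)
$F{\left(p \right)} = \frac{1}{- \frac{1}{8} + p}$ ($F{\left(p \right)} = \frac{1}{p - \frac{1}{8}} = \frac{1}{- \frac{1}{8} + p}$)
$\left(- 19 F{\left(2 \right)} \left(-6\right) - 30824\right) \left(\left(-179\right) 153 - 8494\right) = \left(- 19 \frac{8}{-1 + 8 \cdot 2} \left(-6\right) - 30824\right) \left(\left(-179\right) 153 - 8494\right) = \left(- 19 \frac{8}{-1 + 16} \left(-6\right) - 30824\right) \left(-27387 - 8494\right) = \left(- 19 \cdot \frac{8}{15} \left(-6\right) - 30824\right) \left(-35881\right) = \left(- 19 \cdot 8 \cdot \frac{1}{15} \left(-6\right) - 30824\right) \left(-35881\right) = \left(\left(-19\right) \frac{8}{15} \left(-6\right) - 30824\right) \left(-35881\right) = \left(\left(- \frac{152}{15}\right) \left(-6\right) - 30824\right) \left(-35881\right) = \left(\frac{304}{5} - 30824\right) \left(-35881\right) = \left(- \frac{153816}{5}\right) \left(-35881\right) = \frac{5519071896}{5}$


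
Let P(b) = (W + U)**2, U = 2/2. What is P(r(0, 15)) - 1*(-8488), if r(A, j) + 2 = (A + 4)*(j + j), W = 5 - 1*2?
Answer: 8504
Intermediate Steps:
W = 3 (W = 5 - 2 = 3)
r(A, j) = -2 + 2*j*(4 + A) (r(A, j) = -2 + (A + 4)*(j + j) = -2 + (4 + A)*(2*j) = -2 + 2*j*(4 + A))
U = 1 (U = 2*(1/2) = 1)
P(b) = 16 (P(b) = (3 + 1)**2 = 4**2 = 16)
P(r(0, 15)) - 1*(-8488) = 16 - 1*(-8488) = 16 + 8488 = 8504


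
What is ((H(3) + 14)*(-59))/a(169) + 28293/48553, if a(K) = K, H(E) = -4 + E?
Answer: -2496818/631189 ≈ -3.9557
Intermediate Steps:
((H(3) + 14)*(-59))/a(169) + 28293/48553 = (((-4 + 3) + 14)*(-59))/169 + 28293/48553 = ((-1 + 14)*(-59))*(1/169) + 28293*(1/48553) = (13*(-59))*(1/169) + 28293/48553 = -767*1/169 + 28293/48553 = -59/13 + 28293/48553 = -2496818/631189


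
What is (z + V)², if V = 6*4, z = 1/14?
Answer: 113569/196 ≈ 579.43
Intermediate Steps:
z = 1/14 ≈ 0.071429
V = 24
(z + V)² = (1/14 + 24)² = (337/14)² = 113569/196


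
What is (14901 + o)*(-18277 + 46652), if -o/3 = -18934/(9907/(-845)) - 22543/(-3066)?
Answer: 2882757185021375/10124954 ≈ 2.8472e+8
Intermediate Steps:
o = -49276972681/10124954 (o = -3*(-18934/(9907/(-845)) - 22543/(-3066)) = -3*(-18934/(9907*(-1/845)) - 22543*(-1/3066)) = -3*(-18934/(-9907/845) + 22543/3066) = -3*(-18934*(-845/9907) + 22543/3066) = -3*(15999230/9907 + 22543/3066) = -3*49276972681/30374862 = -49276972681/10124954 ≈ -4866.9)
(14901 + o)*(-18277 + 46652) = (14901 - 49276972681/10124954)*(-18277 + 46652) = (101594966873/10124954)*28375 = 2882757185021375/10124954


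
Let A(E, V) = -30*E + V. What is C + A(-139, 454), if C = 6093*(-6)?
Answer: -31934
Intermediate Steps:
A(E, V) = V - 30*E
C = -36558
C + A(-139, 454) = -36558 + (454 - 30*(-139)) = -36558 + (454 + 4170) = -36558 + 4624 = -31934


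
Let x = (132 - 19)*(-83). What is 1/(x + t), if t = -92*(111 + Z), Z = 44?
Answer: -1/23639 ≈ -4.2303e-5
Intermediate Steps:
x = -9379 (x = 113*(-83) = -9379)
t = -14260 (t = -92*(111 + 44) = -92*155 = -14260)
1/(x + t) = 1/(-9379 - 14260) = 1/(-23639) = -1/23639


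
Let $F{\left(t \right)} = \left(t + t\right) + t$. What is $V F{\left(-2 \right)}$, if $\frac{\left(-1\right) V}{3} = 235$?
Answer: $4230$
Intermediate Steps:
$V = -705$ ($V = \left(-3\right) 235 = -705$)
$F{\left(t \right)} = 3 t$ ($F{\left(t \right)} = 2 t + t = 3 t$)
$V F{\left(-2 \right)} = - 705 \cdot 3 \left(-2\right) = \left(-705\right) \left(-6\right) = 4230$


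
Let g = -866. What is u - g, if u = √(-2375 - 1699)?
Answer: 866 + I*√4074 ≈ 866.0 + 63.828*I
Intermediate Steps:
u = I*√4074 (u = √(-4074) = I*√4074 ≈ 63.828*I)
u - g = I*√4074 - 1*(-866) = I*√4074 + 866 = 866 + I*√4074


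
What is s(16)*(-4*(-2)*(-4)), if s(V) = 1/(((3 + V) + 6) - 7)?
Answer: -16/9 ≈ -1.7778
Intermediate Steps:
s(V) = 1/(2 + V) (s(V) = 1/((9 + V) - 7) = 1/(2 + V))
s(16)*(-4*(-2)*(-4)) = (-4*(-2)*(-4))/(2 + 16) = (8*(-4))/18 = (1/18)*(-32) = -16/9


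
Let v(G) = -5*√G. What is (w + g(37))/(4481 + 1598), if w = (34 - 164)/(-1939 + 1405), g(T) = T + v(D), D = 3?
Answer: 9944/1623093 - 5*√3/6079 ≈ 0.0047020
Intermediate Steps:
g(T) = T - 5*√3
w = 65/267 (w = -130/(-534) = -130*(-1/534) = 65/267 ≈ 0.24345)
(w + g(37))/(4481 + 1598) = (65/267 + (37 - 5*√3))/(4481 + 1598) = (9944/267 - 5*√3)/6079 = (9944/267 - 5*√3)*(1/6079) = 9944/1623093 - 5*√3/6079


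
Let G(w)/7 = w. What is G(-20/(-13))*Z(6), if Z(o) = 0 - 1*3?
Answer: -420/13 ≈ -32.308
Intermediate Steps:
G(w) = 7*w
Z(o) = -3 (Z(o) = 0 - 3 = -3)
G(-20/(-13))*Z(6) = (7*(-20/(-13)))*(-3) = (7*(-20*(-1/13)))*(-3) = (7*(20/13))*(-3) = (140/13)*(-3) = -420/13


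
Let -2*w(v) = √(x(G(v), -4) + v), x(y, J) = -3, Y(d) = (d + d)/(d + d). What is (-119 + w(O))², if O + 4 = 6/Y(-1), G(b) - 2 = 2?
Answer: (238 + I)²/4 ≈ 14161.0 + 119.0*I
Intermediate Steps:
Y(d) = 1 (Y(d) = (2*d)/((2*d)) = (2*d)*(1/(2*d)) = 1)
G(b) = 4 (G(b) = 2 + 2 = 4)
O = 2 (O = -4 + 6/1 = -4 + 6*1 = -4 + 6 = 2)
w(v) = -√(-3 + v)/2
(-119 + w(O))² = (-119 - √(-3 + 2)/2)² = (-119 - I/2)²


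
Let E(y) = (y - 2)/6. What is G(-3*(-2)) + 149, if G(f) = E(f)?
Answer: 449/3 ≈ 149.67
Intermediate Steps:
E(y) = -1/3 + y/6 (E(y) = (-2 + y)*(1/6) = -1/3 + y/6)
G(f) = -1/3 + f/6
G(-3*(-2)) + 149 = (-1/3 + (-3*(-2))/6) + 149 = (-1/3 + (1/6)*6) + 149 = (-1/3 + 1) + 149 = 2/3 + 149 = 449/3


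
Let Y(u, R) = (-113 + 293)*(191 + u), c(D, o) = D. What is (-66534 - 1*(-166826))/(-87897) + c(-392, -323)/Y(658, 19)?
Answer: -1280089922/1119368295 ≈ -1.1436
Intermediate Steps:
Y(u, R) = 34380 + 180*u (Y(u, R) = 180*(191 + u) = 34380 + 180*u)
(-66534 - 1*(-166826))/(-87897) + c(-392, -323)/Y(658, 19) = (-66534 - 1*(-166826))/(-87897) - 392/(34380 + 180*658) = (-66534 + 166826)*(-1/87897) - 392/(34380 + 118440) = 100292*(-1/87897) - 392/152820 = -100292/87897 - 392*1/152820 = -100292/87897 - 98/38205 = -1280089922/1119368295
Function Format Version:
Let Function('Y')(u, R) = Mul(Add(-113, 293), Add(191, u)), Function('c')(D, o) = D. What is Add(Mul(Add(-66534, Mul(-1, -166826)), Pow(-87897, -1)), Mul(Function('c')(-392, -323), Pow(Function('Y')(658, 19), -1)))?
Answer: Rational(-1280089922, 1119368295) ≈ -1.1436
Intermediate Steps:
Function('Y')(u, R) = Add(34380, Mul(180, u)) (Function('Y')(u, R) = Mul(180, Add(191, u)) = Add(34380, Mul(180, u)))
Add(Mul(Add(-66534, Mul(-1, -166826)), Pow(-87897, -1)), Mul(Function('c')(-392, -323), Pow(Function('Y')(658, 19), -1))) = Add(Mul(Add(-66534, Mul(-1, -166826)), Pow(-87897, -1)), Mul(-392, Pow(Add(34380, Mul(180, 658)), -1))) = Add(Mul(Add(-66534, 166826), Rational(-1, 87897)), Mul(-392, Pow(Add(34380, 118440), -1))) = Add(Mul(100292, Rational(-1, 87897)), Mul(-392, Pow(152820, -1))) = Add(Rational(-100292, 87897), Mul(-392, Rational(1, 152820))) = Add(Rational(-100292, 87897), Rational(-98, 38205)) = Rational(-1280089922, 1119368295)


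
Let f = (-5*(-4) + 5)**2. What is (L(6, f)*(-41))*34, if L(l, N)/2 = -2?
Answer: 5576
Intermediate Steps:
f = 625 (f = (20 + 5)**2 = 25**2 = 625)
L(l, N) = -4 (L(l, N) = 2*(-2) = -4)
(L(6, f)*(-41))*34 = -4*(-41)*34 = 164*34 = 5576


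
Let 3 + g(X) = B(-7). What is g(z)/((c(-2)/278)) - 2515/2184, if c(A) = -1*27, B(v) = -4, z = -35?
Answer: 1394053/19656 ≈ 70.922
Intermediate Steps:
g(X) = -7 (g(X) = -3 - 4 = -7)
c(A) = -27
g(z)/((c(-2)/278)) - 2515/2184 = -7/((-27/278)) - 2515/2184 = -7/((-27*1/278)) - 2515*1/2184 = -7/(-27/278) - 2515/2184 = -7*(-278/27) - 2515/2184 = 1946/27 - 2515/2184 = 1394053/19656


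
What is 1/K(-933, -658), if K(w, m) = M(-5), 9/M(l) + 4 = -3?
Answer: -7/9 ≈ -0.77778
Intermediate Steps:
M(l) = -9/7 (M(l) = 9/(-4 - 3) = 9/(-7) = 9*(-1/7) = -9/7)
K(w, m) = -9/7
1/K(-933, -658) = 1/(-9/7) = -7/9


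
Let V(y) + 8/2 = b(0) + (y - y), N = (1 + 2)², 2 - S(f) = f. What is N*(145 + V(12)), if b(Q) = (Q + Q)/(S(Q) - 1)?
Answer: 1269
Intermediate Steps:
S(f) = 2 - f
b(Q) = 2*Q/(1 - Q) (b(Q) = (Q + Q)/((2 - Q) - 1) = (2*Q)/(1 - Q) = 2*Q/(1 - Q))
N = 9 (N = 3² = 9)
V(y) = -4 (V(y) = -4 + (-2*0/(-1 + 0) + (y - y)) = -4 + (-2*0/(-1) + 0) = -4 + (-2*0*(-1) + 0) = -4 + (0 + 0) = -4 + 0 = -4)
N*(145 + V(12)) = 9*(145 - 4) = 9*141 = 1269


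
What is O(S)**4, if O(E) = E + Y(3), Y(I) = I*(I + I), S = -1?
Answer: 83521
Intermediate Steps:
Y(I) = 2*I**2 (Y(I) = I*(2*I) = 2*I**2)
O(E) = 18 + E (O(E) = E + 2*3**2 = E + 2*9 = E + 18 = 18 + E)
O(S)**4 = (18 - 1)**4 = 17**4 = 83521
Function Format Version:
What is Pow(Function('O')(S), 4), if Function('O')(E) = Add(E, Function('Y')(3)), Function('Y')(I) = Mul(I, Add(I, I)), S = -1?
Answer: 83521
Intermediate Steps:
Function('Y')(I) = Mul(2, Pow(I, 2)) (Function('Y')(I) = Mul(I, Mul(2, I)) = Mul(2, Pow(I, 2)))
Function('O')(E) = Add(18, E) (Function('O')(E) = Add(E, Mul(2, Pow(3, 2))) = Add(E, Mul(2, 9)) = Add(E, 18) = Add(18, E))
Pow(Function('O')(S), 4) = Pow(Add(18, -1), 4) = Pow(17, 4) = 83521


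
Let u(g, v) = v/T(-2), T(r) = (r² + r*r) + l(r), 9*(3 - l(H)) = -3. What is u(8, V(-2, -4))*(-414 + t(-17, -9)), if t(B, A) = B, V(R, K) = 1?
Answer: -1293/34 ≈ -38.029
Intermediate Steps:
l(H) = 10/3 (l(H) = 3 - ⅑*(-3) = 3 + ⅓ = 10/3)
T(r) = 10/3 + 2*r² (T(r) = (r² + r*r) + 10/3 = (r² + r²) + 10/3 = 2*r² + 10/3 = 10/3 + 2*r²)
u(g, v) = 3*v/34 (u(g, v) = v/(10/3 + 2*(-2)²) = v/(10/3 + 2*4) = v/(10/3 + 8) = v/(34/3) = v*(3/34) = 3*v/34)
u(8, V(-2, -4))*(-414 + t(-17, -9)) = ((3/34)*1)*(-414 - 17) = (3/34)*(-431) = -1293/34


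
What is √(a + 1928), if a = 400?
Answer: 2*√582 ≈ 48.249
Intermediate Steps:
√(a + 1928) = √(400 + 1928) = √2328 = 2*√582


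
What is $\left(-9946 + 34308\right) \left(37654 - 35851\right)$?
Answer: $43924686$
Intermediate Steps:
$\left(-9946 + 34308\right) \left(37654 - 35851\right) = 24362 \cdot 1803 = 43924686$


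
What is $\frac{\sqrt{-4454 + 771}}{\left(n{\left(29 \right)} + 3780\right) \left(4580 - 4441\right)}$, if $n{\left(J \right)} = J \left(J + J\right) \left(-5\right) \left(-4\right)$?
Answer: $\frac{i \sqrt{3683}}{5201380} \approx 1.1668 \cdot 10^{-5} i$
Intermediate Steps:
$n{\left(J \right)} = 40 J^{2}$ ($n{\left(J \right)} = J 2 J \left(-5\right) \left(-4\right) = 2 J^{2} \left(-5\right) \left(-4\right) = - 10 J^{2} \left(-4\right) = 40 J^{2}$)
$\frac{\sqrt{-4454 + 771}}{\left(n{\left(29 \right)} + 3780\right) \left(4580 - 4441\right)} = \frac{\sqrt{-4454 + 771}}{\left(40 \cdot 29^{2} + 3780\right) \left(4580 - 4441\right)} = \frac{\sqrt{-3683}}{\left(40 \cdot 841 + 3780\right) 139} = \frac{i \sqrt{3683}}{\left(33640 + 3780\right) 139} = \frac{i \sqrt{3683}}{37420 \cdot 139} = \frac{i \sqrt{3683}}{5201380}$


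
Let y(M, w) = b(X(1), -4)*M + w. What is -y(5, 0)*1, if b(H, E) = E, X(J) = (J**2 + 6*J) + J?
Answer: 20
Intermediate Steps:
X(J) = J**2 + 7*J
y(M, w) = w - 4*M (y(M, w) = -4*M + w = w - 4*M)
-y(5, 0)*1 = -(0 - 4*5)*1 = -(0 - 20)*1 = -1*(-20)*1 = 20*1 = 20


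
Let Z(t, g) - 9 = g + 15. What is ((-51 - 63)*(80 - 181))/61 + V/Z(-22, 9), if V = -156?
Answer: 123482/671 ≈ 184.03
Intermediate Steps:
Z(t, g) = 24 + g (Z(t, g) = 9 + (g + 15) = 9 + (15 + g) = 24 + g)
((-51 - 63)*(80 - 181))/61 + V/Z(-22, 9) = ((-51 - 63)*(80 - 181))/61 - 156/(24 + 9) = -114*(-101)*(1/61) - 156/33 = 11514*(1/61) - 156*1/33 = 11514/61 - 52/11 = 123482/671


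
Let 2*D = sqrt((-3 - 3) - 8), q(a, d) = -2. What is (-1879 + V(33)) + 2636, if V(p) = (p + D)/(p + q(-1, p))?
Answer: 23500/31 + I*sqrt(14)/62 ≈ 758.06 + 0.060349*I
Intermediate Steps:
D = I*sqrt(14)/2 (D = sqrt((-3 - 3) - 8)/2 = sqrt(-6 - 8)/2 = sqrt(-14)/2 = (I*sqrt(14))/2 = I*sqrt(14)/2 ≈ 1.8708*I)
V(p) = (p + I*sqrt(14)/2)/(-2 + p) (V(p) = (p + I*sqrt(14)/2)/(p - 2) = (p + I*sqrt(14)/2)/(-2 + p))
(-1879 + V(33)) + 2636 = (-1879 + (33 + I*sqrt(14)/2)/(-2 + 33)) + 2636 = (-1879 + (33 + I*sqrt(14)/2)/31) + 2636 = (-1879 + (33/31 + I*sqrt(14)/62)) + 2636 = (-58216/31 + I*sqrt(14)/62) + 2636 = 23500/31 + I*sqrt(14)/62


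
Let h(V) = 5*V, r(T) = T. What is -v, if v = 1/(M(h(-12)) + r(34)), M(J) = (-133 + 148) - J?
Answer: -1/109 ≈ -0.0091743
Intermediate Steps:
M(J) = 15 - J
v = 1/109 (v = 1/((15 - 5*(-12)) + 34) = 1/((15 - 1*(-60)) + 34) = 1/((15 + 60) + 34) = 1/(75 + 34) = 1/109 ≈ 0.0091743)
-v = -1*1/109 = -1/109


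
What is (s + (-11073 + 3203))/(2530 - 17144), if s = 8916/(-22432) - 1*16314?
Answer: 135626101/81955312 ≈ 1.6549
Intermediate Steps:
s = -91491141/5608 (s = 8916*(-1/22432) - 16314 = -2229/5608 - 16314 = -91491141/5608 ≈ -16314.)
(s + (-11073 + 3203))/(2530 - 17144) = (-91491141/5608 + (-11073 + 3203))/(2530 - 17144) = (-91491141/5608 - 7870)/(-14614) = -135626101/5608*(-1/14614) = 135626101/81955312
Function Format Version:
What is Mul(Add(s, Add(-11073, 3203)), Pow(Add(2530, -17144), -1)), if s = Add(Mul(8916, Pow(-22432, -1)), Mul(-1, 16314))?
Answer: Rational(135626101, 81955312) ≈ 1.6549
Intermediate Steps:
s = Rational(-91491141, 5608) (s = Add(Mul(8916, Rational(-1, 22432)), -16314) = Add(Rational(-2229, 5608), -16314) = Rational(-91491141, 5608) ≈ -16314.)
Mul(Add(s, Add(-11073, 3203)), Pow(Add(2530, -17144), -1)) = Mul(Add(Rational(-91491141, 5608), Add(-11073, 3203)), Pow(Add(2530, -17144), -1)) = Mul(Add(Rational(-91491141, 5608), -7870), Pow(-14614, -1)) = Mul(Rational(-135626101, 5608), Rational(-1, 14614)) = Rational(135626101, 81955312)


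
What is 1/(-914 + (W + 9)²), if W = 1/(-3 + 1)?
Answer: -4/3367 ≈ -0.0011880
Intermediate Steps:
W = -½ (W = 1/(-2) = -½ ≈ -0.50000)
1/(-914 + (W + 9)²) = 1/(-914 + (-½ + 9)²) = 1/(-914 + (17/2)²) = 1/(-914 + 289/4) = 1/(-3367/4) = -4/3367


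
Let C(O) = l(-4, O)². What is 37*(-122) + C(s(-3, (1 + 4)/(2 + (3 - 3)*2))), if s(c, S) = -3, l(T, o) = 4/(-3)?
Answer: -40610/9 ≈ -4512.2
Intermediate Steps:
l(T, o) = -4/3 (l(T, o) = 4*(-⅓) = -4/3)
C(O) = 16/9 (C(O) = (-4/3)² = 16/9)
37*(-122) + C(s(-3, (1 + 4)/(2 + (3 - 3)*2))) = 37*(-122) + 16/9 = -4514 + 16/9 = -40610/9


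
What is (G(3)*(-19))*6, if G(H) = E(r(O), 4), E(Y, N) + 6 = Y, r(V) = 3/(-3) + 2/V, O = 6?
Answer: 760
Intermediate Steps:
r(V) = -1 + 2/V (r(V) = 3*(-⅓) + 2/V = -1 + 2/V)
E(Y, N) = -6 + Y
G(H) = -20/3 (G(H) = -6 + (2 - 1*6)/6 = -6 + (2 - 6)/6 = -6 + (⅙)*(-4) = -6 - ⅔ = -20/3)
(G(3)*(-19))*6 = -20/3*(-19)*6 = (380/3)*6 = 760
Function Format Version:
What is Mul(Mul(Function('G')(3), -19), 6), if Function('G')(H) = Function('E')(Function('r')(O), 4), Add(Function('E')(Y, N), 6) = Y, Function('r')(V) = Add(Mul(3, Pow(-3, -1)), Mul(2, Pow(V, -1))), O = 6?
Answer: 760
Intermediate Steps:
Function('r')(V) = Add(-1, Mul(2, Pow(V, -1))) (Function('r')(V) = Add(Mul(3, Rational(-1, 3)), Mul(2, Pow(V, -1))) = Add(-1, Mul(2, Pow(V, -1))))
Function('E')(Y, N) = Add(-6, Y)
Function('G')(H) = Rational(-20, 3) (Function('G')(H) = Add(-6, Mul(Pow(6, -1), Add(2, Mul(-1, 6)))) = Add(-6, Mul(Rational(1, 6), Add(2, -6))) = Add(-6, Mul(Rational(1, 6), -4)) = Add(-6, Rational(-2, 3)) = Rational(-20, 3))
Mul(Mul(Function('G')(3), -19), 6) = Mul(Mul(Rational(-20, 3), -19), 6) = Mul(Rational(380, 3), 6) = 760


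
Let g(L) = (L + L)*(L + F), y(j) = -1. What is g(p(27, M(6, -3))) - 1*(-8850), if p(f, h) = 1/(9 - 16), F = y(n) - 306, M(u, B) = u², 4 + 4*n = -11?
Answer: 437950/49 ≈ 8937.8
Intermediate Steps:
n = -15/4 (n = -1 + (¼)*(-11) = -1 - 11/4 = -15/4 ≈ -3.7500)
F = -307 (F = -1 - 306 = -307)
p(f, h) = -⅐ (p(f, h) = 1/(-7) = -⅐)
g(L) = 2*L*(-307 + L) (g(L) = (L + L)*(L - 307) = (2*L)*(-307 + L) = 2*L*(-307 + L))
g(p(27, M(6, -3))) - 1*(-8850) = 2*(-⅐)*(-307 - ⅐) - 1*(-8850) = 2*(-⅐)*(-2150/7) + 8850 = 4300/49 + 8850 = 437950/49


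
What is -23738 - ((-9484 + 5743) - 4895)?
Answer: -15102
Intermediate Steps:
-23738 - ((-9484 + 5743) - 4895) = -23738 - (-3741 - 4895) = -23738 - 1*(-8636) = -23738 + 8636 = -15102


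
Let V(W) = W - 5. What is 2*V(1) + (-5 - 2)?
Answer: -15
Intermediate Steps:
V(W) = -5 + W
2*V(1) + (-5 - 2) = 2*(-5 + 1) + (-5 - 2) = 2*(-4) - 7 = -8 - 7 = -15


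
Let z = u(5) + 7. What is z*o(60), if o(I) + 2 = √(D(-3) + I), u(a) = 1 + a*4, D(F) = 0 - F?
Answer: -56 + 84*√7 ≈ 166.24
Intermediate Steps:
D(F) = -F
u(a) = 1 + 4*a
z = 28 (z = (1 + 4*5) + 7 = (1 + 20) + 7 = 21 + 7 = 28)
o(I) = -2 + √(3 + I) (o(I) = -2 + √(-1*(-3) + I) = -2 + √(3 + I))
z*o(60) = 28*(-2 + √(3 + 60)) = 28*(-2 + √63) = 28*(-2 + 3*√7) = -56 + 84*√7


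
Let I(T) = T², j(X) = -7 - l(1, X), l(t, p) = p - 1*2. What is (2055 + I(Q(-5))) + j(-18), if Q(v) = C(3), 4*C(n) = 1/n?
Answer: 297793/144 ≈ 2068.0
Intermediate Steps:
l(t, p) = -2 + p (l(t, p) = p - 2 = -2 + p)
j(X) = -5 - X (j(X) = -7 - (-2 + X) = -7 + (2 - X) = -5 - X)
C(n) = 1/(4*n)
Q(v) = 1/12 (Q(v) = (¼)/3 = (¼)*(⅓) = 1/12)
(2055 + I(Q(-5))) + j(-18) = (2055 + (1/12)²) + (-5 - 1*(-18)) = (2055 + 1/144) + (-5 + 18) = 295921/144 + 13 = 297793/144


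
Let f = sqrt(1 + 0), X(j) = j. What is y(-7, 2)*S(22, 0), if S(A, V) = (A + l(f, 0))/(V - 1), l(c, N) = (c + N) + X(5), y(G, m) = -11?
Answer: 308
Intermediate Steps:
f = 1 (f = sqrt(1) = 1)
l(c, N) = 5 + N + c (l(c, N) = (c + N) + 5 = (N + c) + 5 = 5 + N + c)
S(A, V) = (6 + A)/(-1 + V) (S(A, V) = (A + (5 + 0 + 1))/(V - 1) = (A + 6)/(-1 + V) = (6 + A)/(-1 + V))
y(-7, 2)*S(22, 0) = -11*(6 + 22)/(-1 + 0) = -11*28/(-1) = -(-11)*28 = -11*(-28) = 308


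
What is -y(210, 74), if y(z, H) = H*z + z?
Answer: -15750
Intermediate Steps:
y(z, H) = z + H*z
-y(210, 74) = -210*(1 + 74) = -210*75 = -1*15750 = -15750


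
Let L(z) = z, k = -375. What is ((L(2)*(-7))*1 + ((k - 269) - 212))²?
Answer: 756900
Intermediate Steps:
((L(2)*(-7))*1 + ((k - 269) - 212))² = ((2*(-7))*1 + ((-375 - 269) - 212))² = (-14*1 + (-644 - 212))² = (-14 - 856)² = (-870)² = 756900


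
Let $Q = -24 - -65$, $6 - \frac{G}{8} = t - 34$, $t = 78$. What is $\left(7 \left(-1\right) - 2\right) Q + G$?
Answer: $-673$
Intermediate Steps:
$G = -304$ ($G = 48 - 8 \left(78 - 34\right) = 48 - 352 = -304$)
$Q = 41$ ($Q = -24 + 65 = 41$)
$\left(7 \left(-1\right) - 2\right) Q + G = \left(7 \left(-1\right) - 2\right) 41 - 304 = \left(-7 - 2\right) 41 - 304 = \left(-9\right) 41 - 304 = -369 - 304 = -673$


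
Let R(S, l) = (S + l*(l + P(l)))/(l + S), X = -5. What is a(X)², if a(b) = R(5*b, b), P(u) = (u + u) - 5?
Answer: 25/4 ≈ 6.2500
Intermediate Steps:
P(u) = -5 + 2*u (P(u) = 2*u - 5 = -5 + 2*u)
R(S, l) = (S + l*(-5 + 3*l))/(S + l) (R(S, l) = (S + l*(l + (-5 + 2*l)))/(l + S) = (S + l*(-5 + 3*l))/(S + l))
a(b) = b/2 (a(b) = (5*b - 5*b + 3*b²)/(5*b + b) = (3*b²)/((6*b)) = (1/(6*b))*(3*b²) = b/2)
a(X)² = ((½)*(-5))² = (-5/2)² = 25/4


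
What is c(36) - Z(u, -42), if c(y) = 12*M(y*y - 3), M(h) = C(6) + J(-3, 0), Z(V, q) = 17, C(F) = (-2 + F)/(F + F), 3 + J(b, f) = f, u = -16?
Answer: -49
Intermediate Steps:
J(b, f) = -3 + f
C(F) = (-2 + F)/(2*F) (C(F) = (-2 + F)/((2*F)) = (-2 + F)*(1/(2*F)) = (-2 + F)/(2*F))
M(h) = -8/3 (M(h) = (½)*(-2 + 6)/6 + (-3 + 0) = (½)*(⅙)*4 - 3 = ⅓ - 3 = -8/3)
c(y) = -32 (c(y) = 12*(-8/3) = -32)
c(36) - Z(u, -42) = -32 - 1*17 = -32 - 17 = -49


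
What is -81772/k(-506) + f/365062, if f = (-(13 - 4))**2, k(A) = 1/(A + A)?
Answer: 30210072062449/365062 ≈ 8.2753e+7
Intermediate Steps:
k(A) = 1/(2*A)
f = 81 (f = (-1*9)**2 = (-9)**2 = 81)
-81772/k(-506) + f/365062 = -81772/((1/2)/(-506)) + 81/365062 = -81772/((1/2)*(-1/506)) + 81*(1/365062) = -81772/(-1/1012) + 81/365062 = -81772*(-1012) + 81/365062 = 82753264 + 81/365062 = 30210072062449/365062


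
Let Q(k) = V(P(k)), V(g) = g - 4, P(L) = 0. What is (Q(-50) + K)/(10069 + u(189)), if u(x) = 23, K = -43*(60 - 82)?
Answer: 157/1682 ≈ 0.093341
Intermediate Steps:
K = 946 (K = -43*(-22) = 946)
V(g) = -4 + g
Q(k) = -4 (Q(k) = -4 + 0 = -4)
(Q(-50) + K)/(10069 + u(189)) = (-4 + 946)/(10069 + 23) = 942/10092 = 942*(1/10092) = 157/1682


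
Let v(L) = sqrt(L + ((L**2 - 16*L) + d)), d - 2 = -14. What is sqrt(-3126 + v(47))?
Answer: sqrt(-3126 + 2*sqrt(373)) ≈ 55.564*I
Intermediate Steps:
d = -12 (d = 2 - 14 = -12)
v(L) = sqrt(-12 + L**2 - 15*L) (v(L) = sqrt(L + ((L**2 - 16*L) - 12)) = sqrt(L + (-12 + L**2 - 16*L)) = sqrt(-12 + L**2 - 15*L))
sqrt(-3126 + v(47)) = sqrt(-3126 + sqrt(-12 + 47**2 - 15*47)) = sqrt(-3126 + sqrt(-12 + 2209 - 705)) = sqrt(-3126 + sqrt(1492)) = sqrt(-3126 + 2*sqrt(373))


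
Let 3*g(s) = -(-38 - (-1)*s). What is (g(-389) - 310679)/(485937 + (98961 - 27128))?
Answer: -93161/167331 ≈ -0.55675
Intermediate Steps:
g(s) = 38/3 - s/3 (g(s) = (-(-38 - (-1)*s))/3 = (-(-38 + s))/3 = (38 - s)/3 = 38/3 - s/3)
(g(-389) - 310679)/(485937 + (98961 - 27128)) = ((38/3 - ⅓*(-389)) - 310679)/(485937 + (98961 - 27128)) = ((38/3 + 389/3) - 310679)/(485937 + 71833) = (427/3 - 310679)/557770 = -931610/3*1/557770 = -93161/167331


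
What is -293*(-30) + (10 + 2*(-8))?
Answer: 8784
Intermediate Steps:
-293*(-30) + (10 + 2*(-8)) = 8790 + (10 - 16) = 8790 - 6 = 8784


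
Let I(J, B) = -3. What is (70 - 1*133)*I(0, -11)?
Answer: 189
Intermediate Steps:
(70 - 1*133)*I(0, -11) = (70 - 1*133)*(-3) = (70 - 133)*(-3) = -63*(-3) = 189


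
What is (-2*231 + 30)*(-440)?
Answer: 190080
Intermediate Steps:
(-2*231 + 30)*(-440) = (-462 + 30)*(-440) = -432*(-440) = 190080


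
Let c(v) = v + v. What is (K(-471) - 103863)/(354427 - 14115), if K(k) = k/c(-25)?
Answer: -5192679/17015600 ≈ -0.30517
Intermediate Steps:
c(v) = 2*v
K(k) = -k/50 (K(k) = k/((2*(-25))) = k/(-50) = k*(-1/50) = -k/50)
(K(-471) - 103863)/(354427 - 14115) = (-1/50*(-471) - 103863)/(354427 - 14115) = (471/50 - 103863)/340312 = -5192679/50*1/340312 = -5192679/17015600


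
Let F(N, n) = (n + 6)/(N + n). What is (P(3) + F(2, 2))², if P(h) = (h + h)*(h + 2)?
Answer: 1024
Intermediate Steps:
P(h) = 2*h*(2 + h) (P(h) = (2*h)*(2 + h) = 2*h*(2 + h))
F(N, n) = (6 + n)/(N + n)
(P(3) + F(2, 2))² = (2*3*(2 + 3) + (6 + 2)/(2 + 2))² = (2*3*5 + 8/4)² = (30 + (¼)*8)² = (30 + 2)² = 32² = 1024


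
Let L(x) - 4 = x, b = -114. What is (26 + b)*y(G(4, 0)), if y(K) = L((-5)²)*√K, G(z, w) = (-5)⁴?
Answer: -63800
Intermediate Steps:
G(z, w) = 625
L(x) = 4 + x
y(K) = 29*√K (y(K) = (4 + (-5)²)*√K = (4 + 25)*√K = 29*√K)
(26 + b)*y(G(4, 0)) = (26 - 114)*(29*√625) = -2552*25 = -88*725 = -63800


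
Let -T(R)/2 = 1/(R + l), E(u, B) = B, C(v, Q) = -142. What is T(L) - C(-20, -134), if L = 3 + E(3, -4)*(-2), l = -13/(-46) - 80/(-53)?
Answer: 4423678/31187 ≈ 141.84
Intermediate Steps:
l = 4369/2438 (l = -13*(-1/46) - 80*(-1/53) = 13/46 + 80/53 = 4369/2438 ≈ 1.7920)
L = 11 (L = 3 - 4*(-2) = 3 + 8 = 11)
T(R) = -2/(4369/2438 + R) (T(R) = -2/(R + 4369/2438) = -2/(4369/2438 + R))
T(L) - C(-20, -134) = -4876/(4369 + 2438*11) - 1*(-142) = -4876/(4369 + 26818) + 142 = -4876/31187 + 142 = 4423678/31187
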